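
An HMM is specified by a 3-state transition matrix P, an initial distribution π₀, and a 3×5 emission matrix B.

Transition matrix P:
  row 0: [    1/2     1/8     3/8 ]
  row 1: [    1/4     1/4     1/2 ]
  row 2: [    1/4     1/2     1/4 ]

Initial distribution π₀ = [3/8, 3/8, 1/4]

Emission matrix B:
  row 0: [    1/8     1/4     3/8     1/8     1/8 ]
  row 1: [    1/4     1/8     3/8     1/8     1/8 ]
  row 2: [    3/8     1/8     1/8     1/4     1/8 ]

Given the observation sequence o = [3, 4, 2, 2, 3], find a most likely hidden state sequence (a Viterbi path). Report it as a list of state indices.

t=0: δ = [4.688e-02, 4.688e-02, 6.250e-02]  (obs o_0=3)
t=1: δ = [2.930e-03, 3.906e-03, 2.930e-03]  ψ = [0, 2, 1]  (obs o_1=4)
t=2: δ = [5.493e-04, 5.493e-04, 2.441e-04]  ψ = [0, 2, 1]  (obs o_2=2)
t=3: δ = [1.030e-04, 5.150e-05, 3.433e-05]  ψ = [0, 1, 1]  (obs o_3=2)
t=4: δ = [6.437e-06, 2.146e-06, 9.656e-06]  ψ = [0, 2, 0]  (obs o_4=3)
backtrack: best end state = 2; path = [0, 0, 0, 0, 2]

path = [0, 0, 0, 0, 2]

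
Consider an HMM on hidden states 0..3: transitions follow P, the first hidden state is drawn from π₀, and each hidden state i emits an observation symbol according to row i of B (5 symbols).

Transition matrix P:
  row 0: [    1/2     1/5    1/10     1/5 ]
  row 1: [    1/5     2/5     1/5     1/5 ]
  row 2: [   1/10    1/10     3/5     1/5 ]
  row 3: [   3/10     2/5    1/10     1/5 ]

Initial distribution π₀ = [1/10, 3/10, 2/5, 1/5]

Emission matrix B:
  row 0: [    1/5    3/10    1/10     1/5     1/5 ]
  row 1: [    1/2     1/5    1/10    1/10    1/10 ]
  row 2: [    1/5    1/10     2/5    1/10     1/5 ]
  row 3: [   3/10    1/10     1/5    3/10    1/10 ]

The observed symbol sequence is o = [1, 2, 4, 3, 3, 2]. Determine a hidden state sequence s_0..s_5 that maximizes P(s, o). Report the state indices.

path = [2, 2, 2, 2, 2, 2]

t=0: δ = [3.000e-02, 6.000e-02, 4.000e-02, 2.000e-02]  (obs o_0=1)
t=1: δ = [1.500e-03, 2.400e-03, 9.600e-03, 2.400e-03]  ψ = [0, 1, 2, 1]  (obs o_1=2)
t=2: δ = [1.920e-04, 9.600e-05, 1.152e-03, 1.920e-04]  ψ = [2, 1, 2, 2]  (obs o_2=4)
t=3: δ = [2.304e-05, 1.152e-05, 6.912e-05, 6.912e-05]  ψ = [2, 2, 2, 2]  (obs o_3=3)
t=4: δ = [4.147e-06, 2.765e-06, 4.147e-06, 4.147e-06]  ψ = [3, 3, 2, 2]  (obs o_4=3)
t=5: δ = [2.074e-07, 1.659e-07, 9.953e-07, 1.659e-07]  ψ = [0, 3, 2, 0]  (obs o_5=2)
backtrack: best end state = 2; path = [2, 2, 2, 2, 2, 2]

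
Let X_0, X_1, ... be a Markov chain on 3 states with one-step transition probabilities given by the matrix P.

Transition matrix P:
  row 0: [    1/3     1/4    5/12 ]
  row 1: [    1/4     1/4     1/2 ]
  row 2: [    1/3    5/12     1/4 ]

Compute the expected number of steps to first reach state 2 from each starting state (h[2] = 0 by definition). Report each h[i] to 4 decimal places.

h = [2.2857, 2.0952, 0.0000]

First-step conditioning: h[2] = 0; for i ≠ 2, h[i] = 1 + Σ_k P[i][k]·h[k].
  h[0] = 1 + 1/3·h[0] + 1/4·h[1]
  h[1] = 1 + 1/4·h[0] + 1/4·h[1]
Solving the 2×2 linear system over states ≠ 2 gives exactly h = [16/7, 44/21, 0] (h[2] = 0 is the target).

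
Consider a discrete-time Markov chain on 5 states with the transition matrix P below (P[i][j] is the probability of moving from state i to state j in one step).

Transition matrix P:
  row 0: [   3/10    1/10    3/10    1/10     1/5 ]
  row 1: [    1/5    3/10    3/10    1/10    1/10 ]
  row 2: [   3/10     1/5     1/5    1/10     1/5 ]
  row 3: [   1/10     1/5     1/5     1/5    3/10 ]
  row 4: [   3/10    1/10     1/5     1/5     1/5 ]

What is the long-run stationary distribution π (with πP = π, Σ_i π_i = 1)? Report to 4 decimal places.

Balance equations π_j = Σ_i π_i·P[i][j]:
  π_0 = 3/10·π_0 + 1/5·π_1 + 3/10·π_2 + 1/10·π_3 + 3/10·π_4
  π_1 = 1/10·π_0 + 3/10·π_1 + 1/5·π_2 + 1/5·π_3 + 1/10·π_4
  π_2 = 3/10·π_0 + 3/10·π_1 + 1/5·π_2 + 1/5·π_3 + 1/5·π_4
  π_3 = 1/10·π_0 + 1/10·π_1 + 1/10·π_2 + 1/5·π_3 + 1/5·π_4
  normalize: π_0 + π_1 + π_2 + π_3 + π_4 = 1
Solving the linear system gives exactly π = [669/2611, 449/2611, 634/2611, 347/2611, 512/2611].

π = [0.2562, 0.1720, 0.2428, 0.1329, 0.1961]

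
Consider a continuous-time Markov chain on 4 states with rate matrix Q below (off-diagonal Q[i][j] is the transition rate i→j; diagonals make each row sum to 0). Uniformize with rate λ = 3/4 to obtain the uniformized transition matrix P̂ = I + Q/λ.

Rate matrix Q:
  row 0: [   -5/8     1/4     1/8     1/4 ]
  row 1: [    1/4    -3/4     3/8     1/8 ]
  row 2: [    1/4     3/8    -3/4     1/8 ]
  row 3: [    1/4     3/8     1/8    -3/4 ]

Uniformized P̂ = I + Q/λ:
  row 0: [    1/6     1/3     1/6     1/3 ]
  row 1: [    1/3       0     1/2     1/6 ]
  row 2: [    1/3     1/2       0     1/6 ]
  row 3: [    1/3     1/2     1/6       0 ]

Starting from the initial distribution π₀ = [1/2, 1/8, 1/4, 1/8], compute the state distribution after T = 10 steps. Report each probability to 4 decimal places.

t=0: π = [0.5000, 0.1250, 0.2500, 0.1250]
t=1: π = [0.2500, 0.3542, 0.1667, 0.2292]
t=2: π = [0.2917, 0.2813, 0.2569, 0.1701]
t=3: π = [0.2847, 0.3108, 0.2176, 0.1869]
t=4: π = [0.2859, 0.2972, 0.2340, 0.1830]
t=5: π = [0.2857, 0.3038, 0.2267, 0.1838]
t=6: π = [0.2857, 0.3005, 0.2301, 0.1836]
t=7: π = [0.2857, 0.3021, 0.2285, 0.1837]
t=8: π = [0.2857, 0.3013, 0.2293, 0.1837]
t=9: π = [0.2857, 0.3017, 0.2289, 0.1837]
t=10: π = [0.2857, 0.3015, 0.2291, 0.1837]

π = [0.2857, 0.3015, 0.2291, 0.1837]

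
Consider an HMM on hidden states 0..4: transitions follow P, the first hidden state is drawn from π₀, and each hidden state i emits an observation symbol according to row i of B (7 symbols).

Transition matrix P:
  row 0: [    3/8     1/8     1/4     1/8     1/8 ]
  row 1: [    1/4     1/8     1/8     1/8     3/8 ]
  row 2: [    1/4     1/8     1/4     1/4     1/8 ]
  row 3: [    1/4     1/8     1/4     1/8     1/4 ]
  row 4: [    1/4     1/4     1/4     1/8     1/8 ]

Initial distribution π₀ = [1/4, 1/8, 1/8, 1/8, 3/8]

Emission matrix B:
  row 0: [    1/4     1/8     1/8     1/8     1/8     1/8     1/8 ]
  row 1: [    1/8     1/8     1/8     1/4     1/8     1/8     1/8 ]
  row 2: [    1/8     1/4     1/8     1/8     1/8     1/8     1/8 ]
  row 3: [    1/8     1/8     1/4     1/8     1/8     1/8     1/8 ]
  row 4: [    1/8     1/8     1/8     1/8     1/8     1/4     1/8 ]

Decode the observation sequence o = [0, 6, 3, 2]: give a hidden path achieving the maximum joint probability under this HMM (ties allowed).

path = [0, 0, 0, 0]

t=0: δ = [6.250e-02, 1.562e-02, 1.562e-02, 1.562e-02, 4.688e-02]  (obs o_0=0)
t=1: δ = [2.930e-03, 1.465e-03, 1.953e-03, 9.766e-04, 9.766e-04]  ψ = [0, 4, 0, 0, 0]  (obs o_1=6)
t=2: δ = [1.373e-04, 9.155e-05, 9.155e-05, 6.104e-05, 6.866e-05]  ψ = [0, 0, 0, 2, 1]  (obs o_2=3)
t=3: δ = [6.437e-06, 2.146e-06, 4.292e-06, 5.722e-06, 4.292e-06]  ψ = [0, 0, 0, 2, 1]  (obs o_3=2)
backtrack: best end state = 0; path = [0, 0, 0, 0]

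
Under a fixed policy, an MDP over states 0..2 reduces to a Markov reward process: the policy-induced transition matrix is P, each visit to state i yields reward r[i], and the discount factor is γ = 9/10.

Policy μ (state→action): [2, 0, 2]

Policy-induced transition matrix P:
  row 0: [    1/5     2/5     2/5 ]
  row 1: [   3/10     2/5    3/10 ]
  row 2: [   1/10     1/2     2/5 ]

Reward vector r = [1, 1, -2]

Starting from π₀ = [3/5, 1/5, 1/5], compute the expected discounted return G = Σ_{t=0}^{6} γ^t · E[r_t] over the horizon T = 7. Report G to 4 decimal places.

t=0: π = [0.6000, 0.2000, 0.2000], E[r] = 0.4000, γ^t·E[r] = 0.400000, running G = 0.400000
t=1: π = [0.2000, 0.4200, 0.3800], E[r] = -0.1400, γ^t·E[r] = -0.126000, running G = 0.274000
t=2: π = [0.2040, 0.4380, 0.3580], E[r] = -0.0740, γ^t·E[r] = -0.059940, running G = 0.214060
t=3: π = [0.2080, 0.4358, 0.3562], E[r] = -0.0686, γ^t·E[r] = -0.050009, running G = 0.164051
t=4: π = [0.2080, 0.4356, 0.3564], E[r] = -0.0693, γ^t·E[r] = -0.045441, running G = 0.118609
t=5: π = [0.2079, 0.4356, 0.3564], E[r] = -0.0693, γ^t·E[r] = -0.040929, running G = 0.077680
t=6: π = [0.2079, 0.4356, 0.3564], E[r] = -0.0693, γ^t·E[r] = -0.036833, running G = 0.040847

G = 0.0408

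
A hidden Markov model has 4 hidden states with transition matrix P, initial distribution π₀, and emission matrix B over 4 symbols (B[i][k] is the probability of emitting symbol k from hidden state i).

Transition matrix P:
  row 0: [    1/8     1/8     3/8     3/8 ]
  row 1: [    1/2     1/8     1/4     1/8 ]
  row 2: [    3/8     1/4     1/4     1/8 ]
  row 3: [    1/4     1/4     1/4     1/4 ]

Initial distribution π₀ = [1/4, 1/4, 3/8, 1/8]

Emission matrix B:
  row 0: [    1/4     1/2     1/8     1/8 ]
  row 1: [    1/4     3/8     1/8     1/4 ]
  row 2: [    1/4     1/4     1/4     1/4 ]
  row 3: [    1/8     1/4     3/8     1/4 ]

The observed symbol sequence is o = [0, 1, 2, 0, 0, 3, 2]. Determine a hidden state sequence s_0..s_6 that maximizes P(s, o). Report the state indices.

t=0: δ = [6.250e-02, 6.250e-02, 9.375e-02, 1.562e-02]  (obs o_0=0)
t=1: δ = [1.758e-02, 8.789e-03, 5.859e-03, 5.859e-03]  ψ = [2, 2, 0, 0]  (obs o_1=1)
t=2: δ = [5.493e-04, 2.747e-04, 1.648e-03, 2.472e-03]  ψ = [1, 0, 0, 0]  (obs o_2=2)
t=3: δ = [1.545e-04, 1.545e-04, 1.545e-04, 7.725e-05]  ψ = [2, 3, 3, 3]  (obs o_3=0)
t=4: δ = [1.931e-05, 9.656e-06, 1.448e-05, 7.242e-06]  ψ = [1, 2, 0, 0]  (obs o_4=0)
t=5: δ = [6.789e-07, 9.052e-07, 1.810e-06, 1.810e-06]  ψ = [2, 2, 0, 0]  (obs o_5=3)
t=6: δ = [8.487e-08, 5.658e-08, 1.132e-07, 1.697e-07]  ψ = [2, 2, 2, 3]  (obs o_6=2)
backtrack: best end state = 3; path = [2, 0, 3, 1, 0, 3, 3]

path = [2, 0, 3, 1, 0, 3, 3]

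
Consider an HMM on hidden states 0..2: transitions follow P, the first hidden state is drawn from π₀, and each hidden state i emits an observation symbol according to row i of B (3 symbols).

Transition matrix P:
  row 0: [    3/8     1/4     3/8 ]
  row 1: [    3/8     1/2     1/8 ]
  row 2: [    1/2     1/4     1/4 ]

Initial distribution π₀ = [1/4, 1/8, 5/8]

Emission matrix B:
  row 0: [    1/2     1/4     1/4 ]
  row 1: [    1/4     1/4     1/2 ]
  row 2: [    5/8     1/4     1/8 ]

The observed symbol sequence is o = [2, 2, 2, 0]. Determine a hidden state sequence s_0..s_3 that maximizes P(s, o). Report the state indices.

t=0: δ = [6.250e-02, 6.250e-02, 7.812e-02]  (obs o_0=2)
t=1: δ = [9.766e-03, 1.562e-02, 2.930e-03]  ψ = [2, 1, 0]  (obs o_1=2)
t=2: δ = [1.465e-03, 3.906e-03, 4.578e-04]  ψ = [1, 1, 0]  (obs o_2=2)
t=3: δ = [7.324e-04, 4.883e-04, 3.433e-04]  ψ = [1, 1, 0]  (obs o_3=0)
backtrack: best end state = 0; path = [1, 1, 1, 0]

path = [1, 1, 1, 0]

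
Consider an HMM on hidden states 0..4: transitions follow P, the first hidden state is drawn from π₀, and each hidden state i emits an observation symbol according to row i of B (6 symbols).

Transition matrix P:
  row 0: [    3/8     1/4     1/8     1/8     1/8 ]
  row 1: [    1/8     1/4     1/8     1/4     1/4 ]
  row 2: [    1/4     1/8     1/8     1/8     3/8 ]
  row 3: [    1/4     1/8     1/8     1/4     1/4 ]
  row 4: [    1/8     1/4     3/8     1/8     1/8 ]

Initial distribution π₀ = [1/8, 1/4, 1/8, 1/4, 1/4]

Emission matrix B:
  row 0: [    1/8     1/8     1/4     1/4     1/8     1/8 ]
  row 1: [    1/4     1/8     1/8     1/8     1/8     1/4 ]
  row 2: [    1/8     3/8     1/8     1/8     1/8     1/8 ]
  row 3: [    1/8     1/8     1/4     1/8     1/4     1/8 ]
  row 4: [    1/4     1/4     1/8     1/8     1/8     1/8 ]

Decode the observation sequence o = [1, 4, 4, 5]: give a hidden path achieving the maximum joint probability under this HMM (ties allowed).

t=0: δ = [1.562e-02, 3.125e-02, 4.688e-02, 3.125e-02, 6.250e-02]  (obs o_0=1)
t=1: δ = [1.465e-03, 1.953e-03, 2.930e-03, 1.953e-03, 2.197e-03]  ψ = [2, 4, 4, 1, 2]  (obs o_1=4)
t=2: δ = [9.155e-05, 6.866e-05, 1.030e-04, 1.221e-04, 1.373e-04]  ψ = [2, 4, 4, 1, 2]  (obs o_2=4)
t=3: δ = [4.292e-06, 8.583e-06, 6.437e-06, 3.815e-06, 4.828e-06]  ψ = [0, 4, 4, 3, 2]  (obs o_3=5)
backtrack: best end state = 1; path = [4, 2, 4, 1]

path = [4, 2, 4, 1]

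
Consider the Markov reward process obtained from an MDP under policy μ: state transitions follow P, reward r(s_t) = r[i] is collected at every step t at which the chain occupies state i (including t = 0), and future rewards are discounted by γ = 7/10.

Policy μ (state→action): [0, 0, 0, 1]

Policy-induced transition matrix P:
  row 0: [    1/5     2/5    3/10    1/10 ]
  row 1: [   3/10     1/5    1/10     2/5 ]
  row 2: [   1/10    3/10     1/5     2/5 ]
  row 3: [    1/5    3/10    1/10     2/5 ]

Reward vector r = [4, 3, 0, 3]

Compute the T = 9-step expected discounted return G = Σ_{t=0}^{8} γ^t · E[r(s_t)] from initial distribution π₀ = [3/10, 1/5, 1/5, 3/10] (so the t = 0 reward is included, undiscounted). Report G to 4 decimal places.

G = 8.6661

t=0: π = [0.3000, 0.2000, 0.2000, 0.3000], E[r] = 2.7000, γ^t·E[r] = 2.700000, running G = 2.700000
t=1: π = [0.2000, 0.3100, 0.1800, 0.3100], E[r] = 2.6600, γ^t·E[r] = 1.862000, running G = 4.562000
t=2: π = [0.2130, 0.2890, 0.1580, 0.3400], E[r] = 2.7390, γ^t·E[r] = 1.342110, running G = 5.904110
t=3: π = [0.2131, 0.2924, 0.1584, 0.3361], E[r] = 2.7379, γ^t·E[r] = 0.939100, running G = 6.843210
t=4: π = [0.2134, 0.2921, 0.1585, 0.3361], E[r] = 2.7380, γ^t·E[r] = 0.657399, running G = 7.500608
t=5: π = [0.2134, 0.2921, 0.1585, 0.3360], E[r] = 2.7378, γ^t·E[r] = 0.460139, running G = 7.960747
t=6: π = [0.2134, 0.2921, 0.1585, 0.3360], E[r] = 2.7378, γ^t·E[r] = 0.322098, running G = 8.282845
t=7: π = [0.2134, 0.2921, 0.1585, 0.3360], E[r] = 2.7378, γ^t·E[r] = 0.225468, running G = 8.508314
t=8: π = [0.2134, 0.2921, 0.1585, 0.3360], E[r] = 2.7378, γ^t·E[r] = 0.157828, running G = 8.666142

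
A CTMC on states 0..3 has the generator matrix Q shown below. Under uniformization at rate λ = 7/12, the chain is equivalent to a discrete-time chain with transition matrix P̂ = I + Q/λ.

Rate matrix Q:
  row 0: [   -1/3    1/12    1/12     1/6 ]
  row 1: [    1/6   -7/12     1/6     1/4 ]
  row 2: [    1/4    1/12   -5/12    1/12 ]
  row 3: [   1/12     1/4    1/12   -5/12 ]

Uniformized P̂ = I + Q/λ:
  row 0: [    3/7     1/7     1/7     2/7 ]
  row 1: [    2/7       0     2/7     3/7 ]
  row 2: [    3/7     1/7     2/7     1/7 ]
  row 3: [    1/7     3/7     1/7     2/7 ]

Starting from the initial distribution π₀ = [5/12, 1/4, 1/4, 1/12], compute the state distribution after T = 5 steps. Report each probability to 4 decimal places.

π = [0.3190, 0.1959, 0.1995, 0.2856]

t=0: π = [0.4167, 0.2500, 0.2500, 0.0833]
t=1: π = [0.3690, 0.1310, 0.2143, 0.2857]
t=2: π = [0.3282, 0.2058, 0.1922, 0.2738]
t=3: π = [0.3209, 0.1917, 0.1997, 0.2877]
t=4: π = [0.3190, 0.1977, 0.1988, 0.2846]
t=5: π = [0.3190, 0.1959, 0.1995, 0.2856]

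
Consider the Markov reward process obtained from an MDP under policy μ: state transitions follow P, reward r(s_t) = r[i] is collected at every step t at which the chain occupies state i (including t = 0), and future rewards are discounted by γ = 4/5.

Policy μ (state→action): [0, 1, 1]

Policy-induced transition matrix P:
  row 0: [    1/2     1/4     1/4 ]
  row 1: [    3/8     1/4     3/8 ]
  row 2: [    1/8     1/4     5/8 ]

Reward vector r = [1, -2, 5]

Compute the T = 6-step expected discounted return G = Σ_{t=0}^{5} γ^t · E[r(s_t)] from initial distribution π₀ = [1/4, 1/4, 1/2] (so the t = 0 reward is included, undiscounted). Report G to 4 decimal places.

G = 7.8485

t=0: π = [0.2500, 0.2500, 0.5000], E[r] = 2.2500, γ^t·E[r] = 2.250000, running G = 2.250000
t=1: π = [0.2813, 0.2500, 0.4688], E[r] = 2.1250, γ^t·E[r] = 1.700000, running G = 3.950000
t=2: π = [0.2930, 0.2500, 0.4570], E[r] = 2.0781, γ^t·E[r] = 1.330000, running G = 5.280000
t=3: π = [0.2974, 0.2500, 0.4526], E[r] = 2.0605, γ^t·E[r] = 1.055000, running G = 6.335000
t=4: π = [0.2990, 0.2500, 0.4510], E[r] = 2.0540, γ^t·E[r] = 0.841300, running G = 7.176300
t=5: π = [0.2996, 0.2500, 0.4504], E[r] = 2.0515, γ^t·E[r] = 0.672230, running G = 7.848530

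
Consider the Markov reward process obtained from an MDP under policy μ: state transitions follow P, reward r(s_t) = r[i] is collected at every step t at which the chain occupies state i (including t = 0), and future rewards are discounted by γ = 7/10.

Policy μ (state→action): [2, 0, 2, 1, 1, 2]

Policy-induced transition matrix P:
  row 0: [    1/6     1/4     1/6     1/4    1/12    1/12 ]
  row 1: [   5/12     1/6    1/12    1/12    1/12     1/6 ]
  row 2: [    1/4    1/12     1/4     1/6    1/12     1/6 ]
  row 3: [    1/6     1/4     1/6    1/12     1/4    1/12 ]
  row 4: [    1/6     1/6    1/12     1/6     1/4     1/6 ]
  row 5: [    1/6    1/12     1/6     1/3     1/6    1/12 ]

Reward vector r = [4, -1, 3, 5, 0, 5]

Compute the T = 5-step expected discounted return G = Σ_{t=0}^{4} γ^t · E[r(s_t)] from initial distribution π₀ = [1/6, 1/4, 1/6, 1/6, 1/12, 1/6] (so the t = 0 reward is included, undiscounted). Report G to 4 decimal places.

G = 7.3802

t=0: π = [0.1667, 0.2500, 0.1667, 0.1667, 0.0833, 0.1667], E[r] = 2.5833, γ^t·E[r] = 2.583333, running G = 2.583333
t=1: π = [0.2431, 0.1667, 0.1528, 0.1736, 0.1389, 0.1250], E[r] = 2.7569, γ^t·E[r] = 1.929861, running G = 4.513194
t=2: π = [0.2211, 0.1782, 0.1539, 0.1794, 0.1458, 0.1215], E[r] = 2.6725, γ^t·E[r] = 1.309502, running G = 5.822697
t=3: π = [0.2241, 0.1771, 0.1525, 0.1755, 0.1477, 0.1232], E[r] = 2.6701, γ^t·E[r] = 0.915858, running G = 6.738554
t=4: π = [0.2236, 0.1770, 0.1523, 0.1765, 0.1475, 0.1231], E[r] = 2.6724, γ^t·E[r] = 0.641652, running G = 7.380207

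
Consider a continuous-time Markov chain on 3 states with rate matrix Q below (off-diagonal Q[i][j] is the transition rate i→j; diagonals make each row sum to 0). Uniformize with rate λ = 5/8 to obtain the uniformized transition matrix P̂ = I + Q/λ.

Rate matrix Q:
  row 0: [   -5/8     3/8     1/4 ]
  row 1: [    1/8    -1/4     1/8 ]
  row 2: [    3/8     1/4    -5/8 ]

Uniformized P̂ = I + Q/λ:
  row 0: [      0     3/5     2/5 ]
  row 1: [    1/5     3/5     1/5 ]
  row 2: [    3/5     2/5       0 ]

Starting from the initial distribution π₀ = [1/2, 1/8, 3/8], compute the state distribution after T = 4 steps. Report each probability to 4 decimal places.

t=0: π = [0.5000, 0.1250, 0.3750]
t=1: π = [0.2500, 0.5250, 0.2250]
t=2: π = [0.2400, 0.5550, 0.2050]
t=3: π = [0.2340, 0.5590, 0.2070]
t=4: π = [0.2360, 0.5586, 0.2054]

π = [0.2360, 0.5586, 0.2054]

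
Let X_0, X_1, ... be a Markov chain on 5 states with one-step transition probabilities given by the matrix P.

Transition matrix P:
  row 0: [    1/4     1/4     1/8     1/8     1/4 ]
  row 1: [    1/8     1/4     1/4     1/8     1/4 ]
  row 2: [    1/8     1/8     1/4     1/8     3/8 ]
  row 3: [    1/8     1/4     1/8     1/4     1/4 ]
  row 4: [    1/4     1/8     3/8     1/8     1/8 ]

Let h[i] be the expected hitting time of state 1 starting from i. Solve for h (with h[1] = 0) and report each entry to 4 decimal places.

h = [5.1915, 0.0000, 6.0426, 5.1915, 5.9574]

First-step conditioning: h[1] = 0; for i ≠ 1, h[i] = 1 + Σ_k P[i][k]·h[k].
  h[0] = 1 + 1/4·h[0] + 1/8·h[2] + 1/8·h[3] + 1/4·h[4]
  h[2] = 1 + 1/8·h[0] + 1/4·h[2] + 1/8·h[3] + 3/8·h[4]
  h[3] = 1 + 1/8·h[0] + 1/8·h[2] + 1/4·h[3] + 1/4·h[4]
  h[4] = 1 + 1/4·h[0] + 3/8·h[2] + 1/8·h[3] + 1/8·h[4]
Solving the 4×4 linear system over states ≠ 1 gives exactly h = [244/47, 0, 284/47, 244/47, 280/47] (h[1] = 0 is the target).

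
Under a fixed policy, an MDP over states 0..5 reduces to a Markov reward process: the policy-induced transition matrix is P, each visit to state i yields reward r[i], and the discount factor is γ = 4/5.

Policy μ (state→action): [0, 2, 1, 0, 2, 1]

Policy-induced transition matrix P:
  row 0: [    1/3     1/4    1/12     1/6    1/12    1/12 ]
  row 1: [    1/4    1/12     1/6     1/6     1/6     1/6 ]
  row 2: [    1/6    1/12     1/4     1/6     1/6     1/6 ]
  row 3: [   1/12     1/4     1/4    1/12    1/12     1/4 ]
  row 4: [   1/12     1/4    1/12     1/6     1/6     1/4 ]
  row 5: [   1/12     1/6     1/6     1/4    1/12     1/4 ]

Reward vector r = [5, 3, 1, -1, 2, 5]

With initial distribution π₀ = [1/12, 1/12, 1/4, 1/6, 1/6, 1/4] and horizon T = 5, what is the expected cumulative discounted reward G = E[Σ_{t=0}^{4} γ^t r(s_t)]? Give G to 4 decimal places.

G = 8.3686

t=0: π = [0.0833, 0.0833, 0.2500, 0.1667, 0.1667, 0.2500], E[r] = 2.3333, γ^t·E[r] = 2.333333, running G = 2.333333
t=1: π = [0.1389, 0.1736, 0.1806, 0.1736, 0.1250, 0.2083], E[r] = 2.5139, γ^t·E[r] = 2.011111, running G = 4.344444
t=2: π = [0.1620, 0.1736, 0.1742, 0.1696, 0.1233, 0.1973], E[r] = 2.5689, γ^t·E[r] = 1.644074, running G = 5.988519
t=3: π = [0.1673, 0.1756, 0.1715, 0.1690, 0.1226, 0.1940], E[r] = 2.5810, γ^t·E[r] = 1.321481, running G = 7.310000
t=4: π = [0.1687, 0.1760, 0.1709, 0.1688, 0.1225, 0.1932], E[r] = 2.5846, γ^t·E[r] = 1.058634, running G = 8.368634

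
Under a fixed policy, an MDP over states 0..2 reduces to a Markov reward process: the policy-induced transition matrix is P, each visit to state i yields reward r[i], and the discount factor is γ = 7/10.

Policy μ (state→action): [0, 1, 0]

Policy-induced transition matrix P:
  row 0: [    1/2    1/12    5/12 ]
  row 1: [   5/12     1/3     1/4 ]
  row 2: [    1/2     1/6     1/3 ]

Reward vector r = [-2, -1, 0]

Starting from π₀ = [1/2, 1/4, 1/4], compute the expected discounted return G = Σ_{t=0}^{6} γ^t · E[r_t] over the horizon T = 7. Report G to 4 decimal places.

t=0: π = [0.5000, 0.2500, 0.2500], E[r] = -1.2500, γ^t·E[r] = -1.250000, running G = -1.250000
t=1: π = [0.4792, 0.1667, 0.3542], E[r] = -1.1250, γ^t·E[r] = -0.787500, running G = -2.037500
t=2: π = [0.4861, 0.1545, 0.3594], E[r] = -1.1267, γ^t·E[r] = -0.552101, running G = -2.589601
t=3: π = [0.4871, 0.1519, 0.3610], E[r] = -1.1262, γ^t·E[r] = -0.386272, running G = -2.975873
t=4: π = [0.4873, 0.1514, 0.3613], E[r] = -1.1261, γ^t·E[r] = -0.270370, running G = -3.246243
t=5: π = [0.4874, 0.1513, 0.3613], E[r] = -1.1261, γ^t·E[r] = -0.189256, running G = -3.435499
t=6: π = [0.4874, 0.1513, 0.3613], E[r] = -1.1261, γ^t·E[r] = -0.132479, running G = -3.567978

G = -3.5680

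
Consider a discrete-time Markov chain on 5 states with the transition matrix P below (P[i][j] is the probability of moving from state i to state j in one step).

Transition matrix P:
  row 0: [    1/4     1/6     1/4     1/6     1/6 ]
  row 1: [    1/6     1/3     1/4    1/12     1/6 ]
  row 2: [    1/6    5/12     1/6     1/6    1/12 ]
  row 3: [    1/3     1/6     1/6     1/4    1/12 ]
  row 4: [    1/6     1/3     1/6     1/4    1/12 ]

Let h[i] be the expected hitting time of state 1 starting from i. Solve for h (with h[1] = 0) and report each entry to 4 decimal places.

First-step conditioning: h[1] = 0; for i ≠ 1, h[i] = 1 + Σ_k P[i][k]·h[k].
  h[0] = 1 + 1/4·h[0] + 1/4·h[2] + 1/6·h[3] + 1/6·h[4]
  h[2] = 1 + 1/6·h[0] + 1/6·h[2] + 1/6·h[3] + 1/12·h[4]
  h[3] = 1 + 1/3·h[0] + 1/6·h[2] + 1/4·h[3] + 1/12·h[4]
  h[4] = 1 + 1/6·h[0] + 1/6·h[2] + 1/4·h[3] + 1/12·h[4]
Solving the 4×4 linear system over states ≠ 1 gives exactly h = [2232/533, 0, 1740/533, 2304/533, 1932/533] (h[1] = 0 is the target).

h = [4.1876, 0.0000, 3.2645, 4.3227, 3.6248]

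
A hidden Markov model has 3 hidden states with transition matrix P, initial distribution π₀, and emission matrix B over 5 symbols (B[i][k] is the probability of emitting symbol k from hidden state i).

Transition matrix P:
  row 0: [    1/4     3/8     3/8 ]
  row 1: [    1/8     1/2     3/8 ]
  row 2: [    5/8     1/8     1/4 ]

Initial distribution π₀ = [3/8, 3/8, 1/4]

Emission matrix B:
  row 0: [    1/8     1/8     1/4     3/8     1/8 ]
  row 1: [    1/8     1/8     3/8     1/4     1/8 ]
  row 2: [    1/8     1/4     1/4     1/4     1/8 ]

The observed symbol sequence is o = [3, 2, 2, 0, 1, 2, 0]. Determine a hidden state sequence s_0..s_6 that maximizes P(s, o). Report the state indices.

t=0: δ = [1.406e-01, 9.375e-02, 6.250e-02]  (obs o_0=3)
t=1: δ = [9.766e-03, 1.978e-02, 1.318e-02]  ψ = [2, 0, 0]  (obs o_1=2)
t=2: δ = [2.060e-03, 3.708e-03, 1.854e-03]  ψ = [2, 1, 1]  (obs o_2=2)
t=3: δ = [1.448e-04, 2.317e-04, 1.738e-04]  ψ = [2, 1, 1]  (obs o_3=0)
t=4: δ = [1.358e-05, 1.448e-05, 2.173e-05]  ψ = [2, 1, 1]  (obs o_4=1)
t=5: δ = [3.395e-06, 2.716e-06, 1.358e-06]  ψ = [2, 1, 1]  (obs o_5=2)
t=6: δ = [1.061e-07, 1.697e-07, 1.591e-07]  ψ = [0, 1, 0]  (obs o_6=0)
backtrack: best end state = 1; path = [0, 1, 1, 1, 1, 1, 1]

path = [0, 1, 1, 1, 1, 1, 1]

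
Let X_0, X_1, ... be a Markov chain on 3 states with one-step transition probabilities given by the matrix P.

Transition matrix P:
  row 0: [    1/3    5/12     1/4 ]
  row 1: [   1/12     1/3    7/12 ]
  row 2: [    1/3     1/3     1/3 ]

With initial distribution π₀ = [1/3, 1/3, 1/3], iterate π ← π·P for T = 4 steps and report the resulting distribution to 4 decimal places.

π = [0.2449, 0.3537, 0.4013]

t=0: π = [0.3333, 0.3333, 0.3333]
t=1: π = [0.2500, 0.3611, 0.3889]
t=2: π = [0.2431, 0.3542, 0.4028]
t=3: π = [0.2448, 0.3536, 0.4016]
t=4: π = [0.2449, 0.3537, 0.4013]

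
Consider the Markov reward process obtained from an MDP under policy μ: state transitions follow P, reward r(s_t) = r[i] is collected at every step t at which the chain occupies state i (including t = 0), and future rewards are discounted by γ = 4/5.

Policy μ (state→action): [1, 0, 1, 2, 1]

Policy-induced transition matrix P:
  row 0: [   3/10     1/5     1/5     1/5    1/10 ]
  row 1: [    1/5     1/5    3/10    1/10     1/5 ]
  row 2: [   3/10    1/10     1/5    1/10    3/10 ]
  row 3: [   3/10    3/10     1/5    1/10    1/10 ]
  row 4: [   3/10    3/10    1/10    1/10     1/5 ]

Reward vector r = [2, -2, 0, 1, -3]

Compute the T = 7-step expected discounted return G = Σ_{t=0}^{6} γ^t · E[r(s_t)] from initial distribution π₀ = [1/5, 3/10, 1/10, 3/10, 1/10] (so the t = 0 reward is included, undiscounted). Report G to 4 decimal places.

t=0: π = [0.2000, 0.3000, 0.1000, 0.3000, 0.1000], E[r] = -0.2000, γ^t·E[r] = -0.200000, running G = -0.200000
t=1: π = [0.2700, 0.2300, 0.2200, 0.1200, 0.1600], E[r] = -0.2800, γ^t·E[r] = -0.224000, running G = -0.424000
t=2: π = [0.2770, 0.2060, 0.2070, 0.1270, 0.1830], E[r] = -0.2800, γ^t·E[r] = -0.179200, running G = -0.603200
t=3: π = [0.2794, 0.2103, 0.2023, 0.1277, 0.1803], E[r] = -0.2750, γ^t·E[r] = -0.140800, running G = -0.744000
t=4: π = [0.2790, 0.2106, 0.2030, 0.1279, 0.1795], E[r] = -0.2738, γ^t·E[r] = -0.112157, running G = -0.856157
t=5: π = [0.2789, 0.2104, 0.2031, 0.1279, 0.1796], E[r] = -0.2739, γ^t·E[r] = -0.089763, running G = -0.945920
t=6: π = [0.2790, 0.2104, 0.2031, 0.1279, 0.1796], E[r] = -0.2740, γ^t·E[r] = -0.071816, running G = -1.017736

G = -1.0177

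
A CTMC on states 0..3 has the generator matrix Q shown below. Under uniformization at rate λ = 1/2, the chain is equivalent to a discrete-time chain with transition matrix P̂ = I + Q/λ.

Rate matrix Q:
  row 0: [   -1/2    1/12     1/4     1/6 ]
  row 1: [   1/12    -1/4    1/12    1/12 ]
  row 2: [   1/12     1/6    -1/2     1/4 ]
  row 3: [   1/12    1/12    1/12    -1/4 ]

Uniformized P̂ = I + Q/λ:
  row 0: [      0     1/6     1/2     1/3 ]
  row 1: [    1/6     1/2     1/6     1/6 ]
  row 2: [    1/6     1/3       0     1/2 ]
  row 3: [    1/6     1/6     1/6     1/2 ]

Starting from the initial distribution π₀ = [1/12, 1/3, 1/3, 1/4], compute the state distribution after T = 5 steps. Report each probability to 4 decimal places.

π = [0.1429, 0.2963, 0.1836, 0.3773]

t=0: π = [0.0833, 0.3333, 0.3333, 0.2500]
t=1: π = [0.1528, 0.3333, 0.1389, 0.3750]
t=2: π = [0.1412, 0.3009, 0.1944, 0.3634]
t=3: π = [0.1431, 0.2994, 0.1813, 0.3762]
t=4: π = [0.1428, 0.2967, 0.1842, 0.3764]
t=5: π = [0.1429, 0.2963, 0.1836, 0.3773]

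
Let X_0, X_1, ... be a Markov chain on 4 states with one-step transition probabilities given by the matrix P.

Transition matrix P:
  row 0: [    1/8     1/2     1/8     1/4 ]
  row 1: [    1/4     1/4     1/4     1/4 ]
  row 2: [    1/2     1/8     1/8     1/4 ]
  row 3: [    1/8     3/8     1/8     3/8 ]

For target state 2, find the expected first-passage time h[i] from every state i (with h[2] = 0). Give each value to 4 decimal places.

First-step conditioning: h[2] = 0; for i ≠ 2, h[i] = 1 + Σ_k P[i][k]·h[k].
  h[0] = 1 + 1/8·h[0] + 1/2·h[1] + 1/4·h[3]
  h[1] = 1 + 1/4·h[0] + 1/4·h[1] + 1/4·h[3]
  h[3] = 1 + 1/8·h[0] + 3/8·h[1] + 3/8·h[3]
Solving the 3×3 linear system over states ≠ 2 gives exactly h = [35/6, 21/4, 0, 71/12] (h[2] = 0 is the target).

h = [5.8333, 5.2500, 0.0000, 5.9167]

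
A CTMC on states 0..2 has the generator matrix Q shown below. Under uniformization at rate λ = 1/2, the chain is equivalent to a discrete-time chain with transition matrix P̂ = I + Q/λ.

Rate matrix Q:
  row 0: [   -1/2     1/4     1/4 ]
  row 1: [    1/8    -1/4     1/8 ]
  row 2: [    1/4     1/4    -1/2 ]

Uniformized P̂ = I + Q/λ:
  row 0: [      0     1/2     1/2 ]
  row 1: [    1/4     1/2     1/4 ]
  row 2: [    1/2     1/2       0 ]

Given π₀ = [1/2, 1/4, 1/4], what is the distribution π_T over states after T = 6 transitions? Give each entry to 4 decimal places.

π = [0.2520, 0.5000, 0.2480]

t=0: π = [0.5000, 0.2500, 0.2500]
t=1: π = [0.1875, 0.5000, 0.3125]
t=2: π = [0.2813, 0.5000, 0.2188]
t=3: π = [0.2344, 0.5000, 0.2656]
t=4: π = [0.2578, 0.5000, 0.2422]
t=5: π = [0.2461, 0.5000, 0.2539]
t=6: π = [0.2520, 0.5000, 0.2480]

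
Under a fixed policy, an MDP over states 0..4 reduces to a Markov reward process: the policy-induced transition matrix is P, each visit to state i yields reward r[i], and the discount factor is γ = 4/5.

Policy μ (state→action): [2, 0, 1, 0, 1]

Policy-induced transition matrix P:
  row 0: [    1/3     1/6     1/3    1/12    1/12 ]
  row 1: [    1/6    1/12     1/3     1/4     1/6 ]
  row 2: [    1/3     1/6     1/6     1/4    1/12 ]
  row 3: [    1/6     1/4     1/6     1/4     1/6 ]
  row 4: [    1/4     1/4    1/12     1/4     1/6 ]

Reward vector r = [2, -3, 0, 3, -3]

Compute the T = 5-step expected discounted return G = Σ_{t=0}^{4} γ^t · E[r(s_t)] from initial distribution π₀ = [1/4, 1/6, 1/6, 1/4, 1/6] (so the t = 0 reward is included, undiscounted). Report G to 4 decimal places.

G = 0.7258

t=0: π = [0.2500, 0.1667, 0.1667, 0.2500, 0.1667], E[r] = 0.2500, γ^t·E[r] = 0.250000, running G = 0.250000
t=1: π = [0.2500, 0.1875, 0.2222, 0.2083, 0.1319], E[r] = 0.1667, γ^t·E[r] = 0.133333, running G = 0.383333
t=2: π = [0.2564, 0.1794, 0.2286, 0.2083, 0.1273], E[r] = 0.2176, γ^t·E[r] = 0.139259, running G = 0.522593
t=3: π = [0.2581, 0.1797, 0.2287, 0.2073, 0.1263], E[r] = 0.2202, γ^t·E[r] = 0.112741, running G = 0.635333
t=4: π = [0.2583, 0.1795, 0.2291, 0.2070, 0.1261], E[r] = 0.2208, γ^t·E[r] = 0.090449, running G = 0.725783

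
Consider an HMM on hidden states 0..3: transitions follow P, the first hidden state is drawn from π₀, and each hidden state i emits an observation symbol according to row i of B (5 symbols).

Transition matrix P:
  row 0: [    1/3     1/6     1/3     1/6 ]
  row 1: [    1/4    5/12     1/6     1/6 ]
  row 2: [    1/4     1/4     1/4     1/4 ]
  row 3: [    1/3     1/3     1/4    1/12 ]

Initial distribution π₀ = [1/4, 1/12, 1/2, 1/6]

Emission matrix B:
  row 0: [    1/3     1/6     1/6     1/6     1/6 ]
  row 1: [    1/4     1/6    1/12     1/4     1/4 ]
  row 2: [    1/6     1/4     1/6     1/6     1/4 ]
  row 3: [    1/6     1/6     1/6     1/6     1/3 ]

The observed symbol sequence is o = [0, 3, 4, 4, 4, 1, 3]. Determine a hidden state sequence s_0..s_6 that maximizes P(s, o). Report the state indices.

t=0: δ = [8.333e-02, 2.083e-02, 8.333e-02, 2.778e-02]  (obs o_0=0)
t=1: δ = [4.630e-03, 5.208e-03, 4.630e-03, 3.472e-03]  ψ = [0, 2, 0, 2]  (obs o_1=3)
t=2: δ = [2.572e-04, 5.425e-04, 3.858e-04, 3.858e-04]  ψ = [0, 1, 0, 2]  (obs o_2=4)
t=3: δ = [2.261e-05, 5.651e-05, 2.411e-05, 3.215e-05]  ψ = [1, 1, 2, 2]  (obs o_3=4)
t=4: δ = [2.355e-06, 5.887e-06, 2.355e-06, 3.140e-06]  ψ = [1, 1, 1, 1]  (obs o_4=4)
t=5: δ = [2.453e-07, 4.088e-07, 2.453e-07, 1.635e-07]  ψ = [1, 1, 1, 1]  (obs o_5=1)
t=6: δ = [1.703e-08, 4.258e-08, 1.363e-08, 1.136e-08]  ψ = [1, 1, 0, 1]  (obs o_6=3)
backtrack: best end state = 1; path = [2, 1, 1, 1, 1, 1, 1]

path = [2, 1, 1, 1, 1, 1, 1]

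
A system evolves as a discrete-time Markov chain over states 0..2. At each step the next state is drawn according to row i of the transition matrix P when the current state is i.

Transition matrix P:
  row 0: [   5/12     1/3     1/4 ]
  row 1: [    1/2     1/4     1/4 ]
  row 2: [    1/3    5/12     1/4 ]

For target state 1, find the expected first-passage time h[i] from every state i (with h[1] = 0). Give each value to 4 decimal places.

First-step conditioning: h[1] = 0; for i ≠ 1, h[i] = 1 + Σ_k P[i][k]·h[k].
  h[0] = 1 + 5/12·h[0] + 1/4·h[2]
  h[2] = 1 + 1/3·h[0] + 1/4·h[2]
Solving the 2×2 linear system over states ≠ 1 gives exactly h = [48/17, 0, 44/17] (h[1] = 0 is the target).

h = [2.8235, 0.0000, 2.5882]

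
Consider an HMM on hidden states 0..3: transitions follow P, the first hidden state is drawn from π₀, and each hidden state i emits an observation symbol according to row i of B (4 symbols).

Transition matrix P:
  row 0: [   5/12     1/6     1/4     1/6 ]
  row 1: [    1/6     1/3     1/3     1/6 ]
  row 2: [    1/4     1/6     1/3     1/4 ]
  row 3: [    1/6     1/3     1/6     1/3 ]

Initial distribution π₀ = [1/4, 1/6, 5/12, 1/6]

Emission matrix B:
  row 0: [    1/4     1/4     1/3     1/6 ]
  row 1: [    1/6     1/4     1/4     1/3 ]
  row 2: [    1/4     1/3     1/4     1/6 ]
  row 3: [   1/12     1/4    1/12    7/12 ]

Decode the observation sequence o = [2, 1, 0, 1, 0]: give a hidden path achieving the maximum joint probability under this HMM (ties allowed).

t=0: δ = [8.333e-02, 4.167e-02, 1.042e-01, 1.389e-02]  (obs o_0=2)
t=1: δ = [8.681e-03, 4.340e-03, 1.157e-02, 6.510e-03]  ψ = [0, 2, 2, 2]  (obs o_1=1)
t=2: δ = [9.042e-04, 3.617e-04, 9.645e-04, 2.411e-04]  ψ = [0, 3, 2, 2]  (obs o_2=0)
t=3: δ = [9.419e-05, 4.019e-05, 1.072e-04, 6.028e-05]  ψ = [0, 2, 2, 2]  (obs o_3=1)
t=4: δ = [9.811e-06, 3.349e-06, 8.931e-06, 2.233e-06]  ψ = [0, 3, 2, 2]  (obs o_4=0)
backtrack: best end state = 0; path = [0, 0, 0, 0, 0]

path = [0, 0, 0, 0, 0]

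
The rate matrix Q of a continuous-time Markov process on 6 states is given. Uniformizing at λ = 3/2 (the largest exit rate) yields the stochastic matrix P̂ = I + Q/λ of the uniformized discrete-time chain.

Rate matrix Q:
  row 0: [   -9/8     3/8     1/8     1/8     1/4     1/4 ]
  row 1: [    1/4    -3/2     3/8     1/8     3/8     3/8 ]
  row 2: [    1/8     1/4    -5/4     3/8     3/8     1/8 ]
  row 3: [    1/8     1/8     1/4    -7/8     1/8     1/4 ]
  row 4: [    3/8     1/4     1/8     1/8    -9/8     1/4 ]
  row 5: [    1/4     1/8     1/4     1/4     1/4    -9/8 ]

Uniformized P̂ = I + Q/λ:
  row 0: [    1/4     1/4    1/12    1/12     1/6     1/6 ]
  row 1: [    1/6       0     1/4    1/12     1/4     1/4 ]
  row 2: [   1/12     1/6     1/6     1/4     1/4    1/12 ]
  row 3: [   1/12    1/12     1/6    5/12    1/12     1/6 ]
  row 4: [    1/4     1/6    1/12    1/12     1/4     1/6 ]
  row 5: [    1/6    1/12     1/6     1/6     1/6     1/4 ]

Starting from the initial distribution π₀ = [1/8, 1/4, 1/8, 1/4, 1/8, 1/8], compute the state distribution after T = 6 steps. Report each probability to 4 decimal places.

π = [0.1689, 0.1289, 0.1475, 0.1845, 0.1901, 0.1801]

t=0: π = [0.1250, 0.2500, 0.1250, 0.2500, 0.1250, 0.1250]
t=1: π = [0.1563, 0.1042, 0.1667, 0.1979, 0.1875, 0.1875]
t=2: π = [0.1649, 0.1302, 0.1467, 0.1927, 0.1884, 0.1771]
t=3: π = [0.1678, 0.1279, 0.1481, 0.1868, 0.1894, 0.1800]
t=4: π = [0.1685, 0.1288, 0.1476, 0.1853, 0.1899, 0.1800]
t=5: π = [0.1688, 0.1288, 0.1475, 0.1847, 0.1901, 0.1801]
t=6: π = [0.1689, 0.1289, 0.1475, 0.1845, 0.1901, 0.1801]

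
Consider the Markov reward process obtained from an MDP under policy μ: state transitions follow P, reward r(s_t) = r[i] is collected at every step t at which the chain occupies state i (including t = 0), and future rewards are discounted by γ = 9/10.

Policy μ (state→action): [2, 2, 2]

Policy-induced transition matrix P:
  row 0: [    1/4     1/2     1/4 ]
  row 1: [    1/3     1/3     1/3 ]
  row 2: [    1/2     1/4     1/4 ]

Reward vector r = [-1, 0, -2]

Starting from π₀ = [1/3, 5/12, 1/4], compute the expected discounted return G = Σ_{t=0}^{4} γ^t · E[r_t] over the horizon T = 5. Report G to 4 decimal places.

t=0: π = [0.3333, 0.4167, 0.2500], E[r] = -0.8333, γ^t·E[r] = -0.833333, running G = -0.833333
t=1: π = [0.3472, 0.3681, 0.2847], E[r] = -0.9167, γ^t·E[r] = -0.825000, running G = -1.658333
t=2: π = [0.3519, 0.3675, 0.2807], E[r] = -0.9132, γ^t·E[r] = -0.739688, running G = -2.398021
t=3: π = [0.3508, 0.3686, 0.2806], E[r] = -0.9120, γ^t·E[r] = -0.664875, running G = -3.062896
t=4: π = [0.3509, 0.3684, 0.2807], E[r] = -0.9123, γ^t·E[r] = -0.598562, running G = -3.661457

G = -3.6615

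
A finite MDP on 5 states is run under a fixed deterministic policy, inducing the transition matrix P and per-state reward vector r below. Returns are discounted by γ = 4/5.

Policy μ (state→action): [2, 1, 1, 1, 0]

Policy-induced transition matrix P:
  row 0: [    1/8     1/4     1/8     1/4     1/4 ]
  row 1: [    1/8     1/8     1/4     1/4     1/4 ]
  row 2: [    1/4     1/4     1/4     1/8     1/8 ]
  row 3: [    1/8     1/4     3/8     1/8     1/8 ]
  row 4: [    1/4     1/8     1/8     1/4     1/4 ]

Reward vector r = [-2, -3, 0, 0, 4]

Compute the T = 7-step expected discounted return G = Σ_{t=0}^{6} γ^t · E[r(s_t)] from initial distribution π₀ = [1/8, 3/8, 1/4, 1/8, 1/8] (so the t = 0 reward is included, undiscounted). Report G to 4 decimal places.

t=0: π = [0.1250, 0.3750, 0.2500, 0.1250, 0.1250], E[r] = -0.8750, γ^t·E[r] = -0.875000, running G = -0.875000
t=1: π = [0.1719, 0.1875, 0.2344, 0.2031, 0.2031], E[r] = -0.0938, γ^t·E[r] = -0.075000, running G = -0.950000
t=2: π = [0.1797, 0.2012, 0.2285, 0.1953, 0.1953], E[r] = -0.1816, γ^t·E[r] = -0.116250, running G = -1.066250
t=3: π = [0.1780, 0.2004, 0.2275, 0.1970, 0.1970], E[r] = -0.1692, γ^t·E[r] = -0.086625, running G = -1.152875
t=4: π = [0.1781, 0.2003, 0.2278, 0.1969, 0.1969], E[r] = -0.1694, γ^t·E[r] = -0.069375, running G = -1.222250
t=5: π = [0.1781, 0.2003, 0.2277, 0.1969, 0.1969], E[r] = -0.1695, γ^t·E[r] = -0.055556, running G = -1.277806
t=6: π = [0.1781, 0.2003, 0.2277, 0.1969, 0.1969], E[r] = -0.1695, γ^t·E[r] = -0.044439, running G = -1.322245

G = -1.3222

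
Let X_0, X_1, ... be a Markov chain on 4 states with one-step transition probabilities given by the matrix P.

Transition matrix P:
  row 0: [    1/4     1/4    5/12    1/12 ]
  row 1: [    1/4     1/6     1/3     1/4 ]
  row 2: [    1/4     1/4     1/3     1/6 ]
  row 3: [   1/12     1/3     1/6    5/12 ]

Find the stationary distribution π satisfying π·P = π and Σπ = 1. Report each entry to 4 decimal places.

Balance equations π_j = Σ_i π_i·P[i][j]:
  π_0 = 1/4·π_0 + 1/4·π_1 + 1/4·π_2 + 1/12·π_3
  π_1 = 1/4·π_0 + 1/6·π_1 + 1/4·π_2 + 1/3·π_3
  π_2 = 5/12·π_0 + 1/3·π_1 + 1/3·π_2 + 1/6·π_3
  normalize: π_0 + π_1 + π_2 + π_3 = 1
Solving the linear system gives exactly π = [145/683, 339/1366, 214/683, 309/1366].

π = [0.2123, 0.2482, 0.3133, 0.2262]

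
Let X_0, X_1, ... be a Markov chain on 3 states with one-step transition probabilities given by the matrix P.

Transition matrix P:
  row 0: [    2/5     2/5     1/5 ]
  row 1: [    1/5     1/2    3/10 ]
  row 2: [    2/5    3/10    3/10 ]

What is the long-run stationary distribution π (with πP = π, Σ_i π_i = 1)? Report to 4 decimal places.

Balance equations π_j = Σ_i π_i·P[i][j]:
  π_0 = 2/5·π_0 + 1/5·π_1 + 2/5·π_2
  π_1 = 2/5·π_0 + 1/2·π_1 + 3/10·π_2
  normalize: π_0 + π_1 + π_2 = 1
Solving the linear system gives exactly π = [13/41, 17/41, 11/41].

π = [0.3171, 0.4146, 0.2683]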